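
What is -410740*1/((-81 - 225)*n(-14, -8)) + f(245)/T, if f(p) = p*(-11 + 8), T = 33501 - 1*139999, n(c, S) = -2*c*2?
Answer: 781349705/32588388 ≈ 23.976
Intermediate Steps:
n(c, S) = -4*c
T = -106498 (T = 33501 - 139999 = -106498)
f(p) = -3*p (f(p) = p*(-3) = -3*p)
-410740*1/((-81 - 225)*n(-14, -8)) + f(245)/T = -410740*1/(56*(-81 - 225)) - 3*245/(-106498) = -410740/(56*(-306)) - 735*(-1/106498) = -410740/(-17136) + 105/15214 = -410740*(-1/17136) + 105/15214 = 102685/4284 + 105/15214 = 781349705/32588388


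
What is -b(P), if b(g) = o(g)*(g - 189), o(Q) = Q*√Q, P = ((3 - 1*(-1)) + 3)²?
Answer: 48020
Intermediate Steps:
P = 49 (P = ((3 + 1) + 3)² = (4 + 3)² = 7² = 49)
o(Q) = Q^(3/2)
b(g) = g^(3/2)*(-189 + g) (b(g) = g^(3/2)*(g - 189) = g^(3/2)*(-189 + g))
-b(P) = -49^(3/2)*(-189 + 49) = -343*(-140) = -1*(-48020) = 48020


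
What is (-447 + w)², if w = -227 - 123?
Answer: 635209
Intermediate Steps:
w = -350
(-447 + w)² = (-447 - 350)² = (-797)² = 635209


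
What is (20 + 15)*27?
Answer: 945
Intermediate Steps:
(20 + 15)*27 = 35*27 = 945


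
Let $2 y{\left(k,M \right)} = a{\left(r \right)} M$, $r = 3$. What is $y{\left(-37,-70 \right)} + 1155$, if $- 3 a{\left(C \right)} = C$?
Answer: $1190$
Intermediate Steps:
$a{\left(C \right)} = - \frac{C}{3}$
$y{\left(k,M \right)} = - \frac{M}{2}$ ($y{\left(k,M \right)} = \frac{\left(- \frac{1}{3}\right) 3 M}{2} = \frac{\left(-1\right) M}{2} = - \frac{M}{2}$)
$y{\left(-37,-70 \right)} + 1155 = \left(- \frac{1}{2}\right) \left(-70\right) + 1155 = 35 + 1155 = 1190$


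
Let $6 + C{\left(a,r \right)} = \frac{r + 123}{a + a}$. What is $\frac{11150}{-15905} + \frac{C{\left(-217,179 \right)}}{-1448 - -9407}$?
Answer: $- \frac{3856061683}{5493914643} \approx -0.70188$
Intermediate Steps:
$C{\left(a,r \right)} = -6 + \frac{123 + r}{2 a}$ ($C{\left(a,r \right)} = -6 + \frac{r + 123}{a + a} = -6 + \frac{123 + r}{2 a}$)
$\frac{11150}{-15905} + \frac{C{\left(-217,179 \right)}}{-1448 - -9407} = \frac{11150}{-15905} + \frac{\frac{1}{2} \frac{1}{-217} \left(123 + 179 - -2604\right)}{-1448 - -9407} = 11150 \left(- \frac{1}{15905}\right) + \frac{\frac{1}{2} \left(- \frac{1}{217}\right) \left(123 + 179 + 2604\right)}{-1448 + 9407} = - \frac{2230}{3181} + \frac{\frac{1}{2} \left(- \frac{1}{217}\right) 2906}{7959} = - \frac{2230}{3181} - \frac{1453}{1727103} = - \frac{3856061683}{5493914643}$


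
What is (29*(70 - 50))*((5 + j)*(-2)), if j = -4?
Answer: -1160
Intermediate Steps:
(29*(70 - 50))*((5 + j)*(-2)) = (29*(70 - 50))*((5 - 4)*(-2)) = (29*20)*(1*(-2)) = 580*(-2) = -1160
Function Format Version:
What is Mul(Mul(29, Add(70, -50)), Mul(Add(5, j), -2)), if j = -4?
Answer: -1160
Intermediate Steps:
Mul(Mul(29, Add(70, -50)), Mul(Add(5, j), -2)) = Mul(Mul(29, Add(70, -50)), Mul(Add(5, -4), -2)) = Mul(Mul(29, 20), Mul(1, -2)) = Mul(580, -2) = -1160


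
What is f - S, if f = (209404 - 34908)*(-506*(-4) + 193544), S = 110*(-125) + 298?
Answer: 34125847180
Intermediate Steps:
S = -13452 (S = -13750 + 298 = -13452)
f = 34125833728 (f = 174496*(2024 + 193544) = 174496*195568 = 34125833728)
f - S = 34125833728 - 1*(-13452) = 34125833728 + 13452 = 34125847180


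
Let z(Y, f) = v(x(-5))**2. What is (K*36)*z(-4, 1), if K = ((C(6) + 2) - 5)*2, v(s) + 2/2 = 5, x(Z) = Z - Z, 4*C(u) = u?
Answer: -1728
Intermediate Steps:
C(u) = u/4
x(Z) = 0
v(s) = 4 (v(s) = -1 + 5 = 4)
z(Y, f) = 16 (z(Y, f) = 4**2 = 16)
K = -3 (K = (((1/4)*6 + 2) - 5)*2 = ((3/2 + 2) - 5)*2 = (7/2 - 5)*2 = -3/2*2 = -3)
(K*36)*z(-4, 1) = -3*36*16 = -108*16 = -1728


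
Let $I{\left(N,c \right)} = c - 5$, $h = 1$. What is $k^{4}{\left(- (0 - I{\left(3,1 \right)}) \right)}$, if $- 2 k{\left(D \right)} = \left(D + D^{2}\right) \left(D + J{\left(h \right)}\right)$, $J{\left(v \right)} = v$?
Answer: $104976$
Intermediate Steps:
$I{\left(N,c \right)} = -5 + c$
$k{\left(D \right)} = - \frac{\left(1 + D\right) \left(D + D^{2}\right)}{2}$ ($k{\left(D \right)} = - \frac{\left(D + D^{2}\right) \left(D + 1\right)}{2} = - \frac{\left(D + D^{2}\right) \left(1 + D\right)}{2} = - \frac{\left(1 + D\right) \left(D + D^{2}\right)}{2}$)
$k^{4}{\left(- (0 - I{\left(3,1 \right)}) \right)} = \left(- \frac{- (0 - \left(-5 + 1\right)) \left(1 + \left(- (0 - \left(-5 + 1\right))\right)^{2} + 2 \left(- (0 - \left(-5 + 1\right))\right)\right)}{2}\right)^{4} = \left(- \frac{- (0 - -4) \left(1 + \left(- (0 - -4)\right)^{2} + 2 \left(- (0 - -4)\right)\right)}{2}\right)^{4} = \left(- \frac{- (0 + 4) \left(1 + \left(- (0 + 4)\right)^{2} + 2 \left(- (0 + 4)\right)\right)}{2}\right)^{4} = \left(- \frac{\left(-1\right) 4 \left(1 + \left(\left(-1\right) 4\right)^{2} + 2 \left(\left(-1\right) 4\right)\right)}{2}\right)^{4} = \left(\left(- \frac{1}{2}\right) \left(-4\right) \left(1 + \left(-4\right)^{2} + 2 \left(-4\right)\right)\right)^{4} = \left(\left(- \frac{1}{2}\right) \left(-4\right) \left(1 + 16 - 8\right)\right)^{4} = \left(\left(- \frac{1}{2}\right) \left(-4\right) 9\right)^{4} = 18^{4} = 104976$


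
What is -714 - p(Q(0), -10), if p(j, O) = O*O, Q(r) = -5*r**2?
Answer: -814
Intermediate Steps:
p(j, O) = O**2
-714 - p(Q(0), -10) = -714 - 1*(-10)**2 = -714 - 1*100 = -714 - 100 = -814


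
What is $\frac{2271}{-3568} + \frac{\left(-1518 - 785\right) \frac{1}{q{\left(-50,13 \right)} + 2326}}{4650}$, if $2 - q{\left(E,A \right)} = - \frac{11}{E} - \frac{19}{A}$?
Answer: $- \frac{319869642773}{502383858768} \approx -0.6367$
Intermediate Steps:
$q{\left(E,A \right)} = 2 + \frac{11}{E} + \frac{19}{A}$ ($q{\left(E,A \right)} = 2 - \left(- \frac{11}{E} - \frac{19}{A}\right) = 2 - \left(- \frac{19}{A} - \frac{11}{E}\right) = 2 + \left(\frac{11}{E} + \frac{19}{A}\right) = 2 + \frac{11}{E} + \frac{19}{A}$)
$\frac{2271}{-3568} + \frac{\left(-1518 - 785\right) \frac{1}{q{\left(-50,13 \right)} + 2326}}{4650} = \frac{2271}{-3568} + \frac{\left(-1518 - 785\right) \frac{1}{\left(2 + \frac{11}{-50} + \frac{19}{13}\right) + 2326}}{4650} = 2271 \left(- \frac{1}{3568}\right) + - \frac{2303}{\left(2 + 11 \left(- \frac{1}{50}\right) + 19 \cdot \frac{1}{13}\right) + 2326} \cdot \frac{1}{4650} = - \frac{2271}{3568} + - \frac{2303}{\left(2 - \frac{11}{50} + \frac{19}{13}\right) + 2326} \cdot \frac{1}{4650} = - \frac{2271}{3568} + - \frac{2303}{\frac{2107}{650} + 2326} \cdot \frac{1}{4650} = - \frac{2271}{3568} + - \frac{2303}{\frac{1514007}{650}} \cdot \frac{1}{4650} = - \frac{2271}{3568} + \left(-2303\right) \frac{650}{1514007} \cdot \frac{1}{4650} = - \frac{2271}{3568} - \frac{29939}{140802651} = - \frac{319869642773}{502383858768}$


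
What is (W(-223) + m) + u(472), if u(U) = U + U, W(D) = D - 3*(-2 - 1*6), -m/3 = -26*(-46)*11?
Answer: -38723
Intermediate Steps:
m = -39468 (m = -3*(-26*(-46))*11 = -3588*11 = -3*13156 = -39468)
W(D) = 24 + D (W(D) = D - 3*(-2 - 6) = D - 3*(-8) = D + 24 = 24 + D)
u(U) = 2*U
(W(-223) + m) + u(472) = ((24 - 223) - 39468) + 2*472 = (-199 - 39468) + 944 = -39667 + 944 = -38723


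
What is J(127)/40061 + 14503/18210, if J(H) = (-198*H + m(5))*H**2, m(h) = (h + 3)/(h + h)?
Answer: -1476958561037/145902162 ≈ -10123.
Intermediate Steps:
m(h) = (3 + h)/(2*h) (m(h) = (3 + h)/((2*h)) = (3 + h)*(1/(2*h)) = (3 + h)/(2*h))
J(H) = H**2*(4/5 - 198*H) (J(H) = (-198*H + (1/2)*(3 + 5)/5)*H**2 = (-198*H + (1/2)*(1/5)*8)*H**2 = (-198*H + 4/5)*H**2 = (4/5 - 198*H)*H**2 = H**2*(4/5 - 198*H))
J(127)/40061 + 14503/18210 = (127**2*(4/5 - 198*127))/40061 + 14503/18210 = (16129*(4/5 - 25146))*(1/40061) + 14503*(1/18210) = (16129*(-125726/5))*(1/40061) + 14503/18210 = -2027834654/5*1/40061 + 14503/18210 = -2027834654/200305 + 14503/18210 = -1476958561037/145902162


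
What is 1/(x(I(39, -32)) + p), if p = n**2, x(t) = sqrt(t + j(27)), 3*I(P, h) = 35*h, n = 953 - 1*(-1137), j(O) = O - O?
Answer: 655215/2862044641556 - I*sqrt(210)/14310223207780 ≈ 2.2893e-7 - 1.0127e-12*I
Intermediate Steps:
j(O) = 0
n = 2090 (n = 953 + 1137 = 2090)
I(P, h) = 35*h/3 (I(P, h) = (35*h)/3 = 35*h/3)
x(t) = sqrt(t) (x(t) = sqrt(t + 0) = sqrt(t))
p = 4368100 (p = 2090**2 = 4368100)
1/(x(I(39, -32)) + p) = 1/(sqrt((35/3)*(-32)) + 4368100) = 1/(sqrt(-1120/3) + 4368100) = 1/(4*I*sqrt(210)/3 + 4368100) = 1/(4368100 + 4*I*sqrt(210)/3)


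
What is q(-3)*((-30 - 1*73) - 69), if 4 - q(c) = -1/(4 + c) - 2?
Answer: -1204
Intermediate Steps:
q(c) = 6 + 1/(4 + c) (q(c) = 4 - (-1/(4 + c) - 2) = 4 - (-2 - 1/(4 + c)) = 4 + (2 + 1/(4 + c)) = 6 + 1/(4 + c))
q(-3)*((-30 - 1*73) - 69) = ((25 + 6*(-3))/(4 - 3))*((-30 - 1*73) - 69) = ((25 - 18)/1)*((-30 - 73) - 69) = (1*7)*(-103 - 69) = 7*(-172) = -1204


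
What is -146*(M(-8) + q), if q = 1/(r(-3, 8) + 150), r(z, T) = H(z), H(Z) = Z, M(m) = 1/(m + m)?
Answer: 9563/1176 ≈ 8.1318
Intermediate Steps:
M(m) = 1/(2*m)
r(z, T) = z
q = 1/147 (q = 1/(-3 + 150) = 1/147 ≈ 0.0068027)
-146*(M(-8) + q) = -146*((½)/(-8) + 1/147) = -146*((½)*(-⅛) + 1/147) = -146*(-1/16 + 1/147) = -146*(-131/2352) = 9563/1176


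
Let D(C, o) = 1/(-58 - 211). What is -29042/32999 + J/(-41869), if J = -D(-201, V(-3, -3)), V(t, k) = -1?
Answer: -327093137961/371659850239 ≈ -0.88009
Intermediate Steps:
D(C, o) = -1/269 (D(C, o) = 1/(-269) = -1/269)
J = 1/269 (J = -1*(-1/269) = 1/269 ≈ 0.0037175)
-29042/32999 + J/(-41869) = -29042/32999 + (1/269)/(-41869) = -29042*1/32999 + (1/269)*(-1/41869) = -29042/32999 - 1/11262761 = -327093137961/371659850239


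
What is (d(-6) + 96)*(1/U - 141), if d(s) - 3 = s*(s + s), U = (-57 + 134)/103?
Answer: -1838934/77 ≈ -23882.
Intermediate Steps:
U = 77/103 (U = 77*(1/103) = 77/103 ≈ 0.74757)
d(s) = 3 + 2*s² (d(s) = 3 + s*(s + s) = 3 + s*(2*s) = 3 + 2*s²)
(d(-6) + 96)*(1/U - 141) = ((3 + 2*(-6)²) + 96)*(1/(77/103) - 141) = ((3 + 2*36) + 96)*(103/77 - 141) = ((3 + 72) + 96)*(-10754/77) = (75 + 96)*(-10754/77) = 171*(-10754/77) = -1838934/77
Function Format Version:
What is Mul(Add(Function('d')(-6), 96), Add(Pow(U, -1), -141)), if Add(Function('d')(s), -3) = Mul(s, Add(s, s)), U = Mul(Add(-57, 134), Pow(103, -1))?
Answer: Rational(-1838934, 77) ≈ -23882.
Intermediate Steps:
U = Rational(77, 103) (U = Mul(77, Rational(1, 103)) = Rational(77, 103) ≈ 0.74757)
Function('d')(s) = Add(3, Mul(2, Pow(s, 2))) (Function('d')(s) = Add(3, Mul(s, Add(s, s))) = Add(3, Mul(s, Mul(2, s))) = Add(3, Mul(2, Pow(s, 2))))
Mul(Add(Function('d')(-6), 96), Add(Pow(U, -1), -141)) = Mul(Add(Add(3, Mul(2, Pow(-6, 2))), 96), Add(Pow(Rational(77, 103), -1), -141)) = Mul(Add(Add(3, Mul(2, 36)), 96), Add(Rational(103, 77), -141)) = Mul(Add(Add(3, 72), 96), Rational(-10754, 77)) = Mul(Add(75, 96), Rational(-10754, 77)) = Mul(171, Rational(-10754, 77)) = Rational(-1838934, 77)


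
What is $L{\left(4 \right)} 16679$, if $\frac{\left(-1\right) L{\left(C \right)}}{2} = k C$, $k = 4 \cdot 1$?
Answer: $-533728$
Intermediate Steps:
$k = 4$
$L{\left(C \right)} = - 8 C$ ($L{\left(C \right)} = - 2 \cdot 4 C = - 8 C$)
$L{\left(4 \right)} 16679 = \left(-8\right) 4 \cdot 16679 = \left(-32\right) 16679 = -533728$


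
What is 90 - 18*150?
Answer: -2610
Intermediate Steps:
90 - 18*150 = 90 - 2700 = -2610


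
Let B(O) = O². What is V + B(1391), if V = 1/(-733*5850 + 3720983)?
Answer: 1097207164026/567067 ≈ 1.9349e+6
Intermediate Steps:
V = -1/567067 (V = 1/(-4288050 + 3720983) = 1/(-567067) = -1/567067 ≈ -1.7635e-6)
V + B(1391) = -1/567067 + 1391² = -1/567067 + 1934881 = 1097207164026/567067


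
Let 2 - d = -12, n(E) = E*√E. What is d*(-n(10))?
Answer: -140*√10 ≈ -442.72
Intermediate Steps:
n(E) = E^(3/2)
d = 14 (d = 2 - 1*(-12) = 2 + 12 = 14)
d*(-n(10)) = 14*(-10^(3/2)) = 14*(-10*√10) = -140*√10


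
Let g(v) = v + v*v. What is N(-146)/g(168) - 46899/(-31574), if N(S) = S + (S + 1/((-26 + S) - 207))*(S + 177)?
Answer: 224375598463/169877087016 ≈ 1.3208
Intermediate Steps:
N(S) = S + (177 + S)*(S + 1/(-233 + S)) (N(S) = S + (S + 1/(-233 + S))*(177 + S) = S + (177 + S)*(S + 1/(-233 + S)))
g(v) = v + v²
N(-146)/g(168) - 46899/(-31574) = ((177 + (-146)³ - 41473*(-146) - 55*(-146)²)/(-233 - 146))/((168*(1 + 168))) - 46899/(-31574) = ((177 - 3112136 + 6055058 - 55*21316)/(-379))/((168*169)) - 46899*(-1/31574) = -(177 - 3112136 + 6055058 - 1172380)/379/28392 + 46899/31574 = -1/379*1770719*(1/28392) + 46899/31574 = -1770719/379*1/28392 + 46899/31574 = -1770719/10760568 + 46899/31574 = 224375598463/169877087016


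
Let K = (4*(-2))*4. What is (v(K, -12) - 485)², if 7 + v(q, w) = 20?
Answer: 222784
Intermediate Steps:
K = -32 (K = -8*4 = -32)
v(q, w) = 13 (v(q, w) = -7 + 20 = 13)
(v(K, -12) - 485)² = (13 - 485)² = (-472)² = 222784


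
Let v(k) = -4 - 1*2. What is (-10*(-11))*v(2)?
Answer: -660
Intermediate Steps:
v(k) = -6 (v(k) = -4 - 2 = -6)
(-10*(-11))*v(2) = -10*(-11)*(-6) = 110*(-6) = -660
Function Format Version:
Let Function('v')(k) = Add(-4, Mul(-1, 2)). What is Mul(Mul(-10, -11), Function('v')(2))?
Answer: -660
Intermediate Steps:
Function('v')(k) = -6 (Function('v')(k) = Add(-4, -2) = -6)
Mul(Mul(-10, -11), Function('v')(2)) = Mul(Mul(-10, -11), -6) = Mul(110, -6) = -660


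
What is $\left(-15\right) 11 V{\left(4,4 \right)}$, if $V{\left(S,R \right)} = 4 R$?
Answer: $-2640$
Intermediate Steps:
$\left(-15\right) 11 V{\left(4,4 \right)} = \left(-15\right) 11 \cdot 4 \cdot 4 = \left(-165\right) 16 = -2640$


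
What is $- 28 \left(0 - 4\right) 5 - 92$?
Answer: $468$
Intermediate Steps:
$- 28 \left(0 - 4\right) 5 - 92 = - 28 \left(\left(-4\right) 5\right) - 92 = \left(-28\right) \left(-20\right) - 92 = 560 - 92 = 468$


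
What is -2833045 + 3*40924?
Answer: -2710273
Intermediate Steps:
-2833045 + 3*40924 = -2833045 + 122772 = -2710273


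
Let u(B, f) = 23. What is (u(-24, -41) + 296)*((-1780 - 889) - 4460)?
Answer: -2274151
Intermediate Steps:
(u(-24, -41) + 296)*((-1780 - 889) - 4460) = (23 + 296)*((-1780 - 889) - 4460) = 319*(-2669 - 4460) = 319*(-7129) = -2274151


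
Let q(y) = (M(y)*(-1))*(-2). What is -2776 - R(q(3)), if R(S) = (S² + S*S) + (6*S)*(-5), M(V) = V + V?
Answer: -2704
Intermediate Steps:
M(V) = 2*V
q(y) = 4*y (q(y) = ((2*y)*(-1))*(-2) = -2*y*(-2) = 4*y)
R(S) = -30*S + 2*S² (R(S) = (S² + S²) - 30*S = 2*S² - 30*S = -30*S + 2*S²)
-2776 - R(q(3)) = -2776 - 2*4*3*(-15 + 4*3) = -2776 - 2*12*(-15 + 12) = -2776 - 2*12*(-3) = -2776 - 1*(-72) = -2776 + 72 = -2704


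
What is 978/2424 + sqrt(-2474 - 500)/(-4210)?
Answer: 163/404 - I*sqrt(2974)/4210 ≈ 0.40347 - 0.012954*I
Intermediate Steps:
978/2424 + sqrt(-2474 - 500)/(-4210) = 978*(1/2424) + sqrt(-2974)*(-1/4210) = 163/404 + (I*sqrt(2974))*(-1/4210) = 163/404 - I*sqrt(2974)/4210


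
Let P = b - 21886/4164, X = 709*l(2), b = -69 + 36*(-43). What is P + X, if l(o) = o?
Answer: -425261/2082 ≈ -204.26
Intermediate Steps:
b = -1617 (b = -69 - 1548 = -1617)
X = 1418 (X = 709*2 = 1418)
P = -3377537/2082 (P = -1617 - 21886/4164 = -1617 - 21886*1/4164 = -1617 - 10943/2082 = -3377537/2082 ≈ -1622.3)
P + X = -3377537/2082 + 1418 = -425261/2082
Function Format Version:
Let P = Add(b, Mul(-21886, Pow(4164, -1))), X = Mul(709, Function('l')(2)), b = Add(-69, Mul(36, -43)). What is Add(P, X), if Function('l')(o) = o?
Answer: Rational(-425261, 2082) ≈ -204.26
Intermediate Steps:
b = -1617 (b = Add(-69, -1548) = -1617)
X = 1418 (X = Mul(709, 2) = 1418)
P = Rational(-3377537, 2082) (P = Add(-1617, Mul(-21886, Pow(4164, -1))) = Add(-1617, Mul(-21886, Rational(1, 4164))) = Add(-1617, Rational(-10943, 2082)) = Rational(-3377537, 2082) ≈ -1622.3)
Add(P, X) = Add(Rational(-3377537, 2082), 1418) = Rational(-425261, 2082)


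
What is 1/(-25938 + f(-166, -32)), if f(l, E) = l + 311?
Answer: -1/25793 ≈ -3.8770e-5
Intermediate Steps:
f(l, E) = 311 + l
1/(-25938 + f(-166, -32)) = 1/(-25938 + (311 - 166)) = 1/(-25938 + 145) = 1/(-25793) = -1/25793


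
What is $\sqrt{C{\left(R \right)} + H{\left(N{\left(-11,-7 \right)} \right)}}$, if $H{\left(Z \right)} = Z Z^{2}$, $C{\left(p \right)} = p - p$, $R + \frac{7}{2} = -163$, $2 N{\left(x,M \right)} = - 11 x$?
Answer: $\frac{1331 \sqrt{2}}{4} \approx 470.58$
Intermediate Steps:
$N{\left(x,M \right)} = - \frac{11 x}{2}$ ($N{\left(x,M \right)} = \frac{\left(-11\right) x}{2} = - \frac{11 x}{2}$)
$R = - \frac{333}{2}$ ($R = - \frac{7}{2} - 163 = - \frac{333}{2} \approx -166.5$)
$C{\left(p \right)} = 0$
$H{\left(Z \right)} = Z^{3}$
$\sqrt{C{\left(R \right)} + H{\left(N{\left(-11,-7 \right)} \right)}} = \sqrt{0 + \left(\left(- \frac{11}{2}\right) \left(-11\right)\right)^{3}} = \sqrt{0 + \left(\frac{121}{2}\right)^{3}} = \sqrt{0 + \frac{1771561}{8}} = \sqrt{\frac{1771561}{8}} = \frac{1331 \sqrt{2}}{4}$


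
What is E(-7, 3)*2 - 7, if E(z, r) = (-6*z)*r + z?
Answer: 231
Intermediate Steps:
E(z, r) = z - 6*r*z (E(z, r) = -6*r*z + z = z - 6*r*z)
E(-7, 3)*2 - 7 = -7*(1 - 6*3)*2 - 7 = -7*(1 - 18)*2 - 7 = -7*(-17)*2 - 7 = 119*2 - 7 = 238 - 7 = 231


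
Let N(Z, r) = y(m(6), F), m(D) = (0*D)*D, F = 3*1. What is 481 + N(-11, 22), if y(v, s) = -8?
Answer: 473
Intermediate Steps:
F = 3
m(D) = 0 (m(D) = 0*D = 0)
N(Z, r) = -8
481 + N(-11, 22) = 481 - 8 = 473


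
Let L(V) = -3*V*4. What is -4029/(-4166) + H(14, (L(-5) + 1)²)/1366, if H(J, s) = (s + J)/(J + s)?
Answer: 1376945/1422689 ≈ 0.96785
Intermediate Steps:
L(V) = -12*V
H(J, s) = 1 (H(J, s) = (J + s)/(J + s) = 1)
-4029/(-4166) + H(14, (L(-5) + 1)²)/1366 = -4029/(-4166) + 1/1366 = -4029*(-1/4166) + 1*(1/1366) = 4029/4166 + 1/1366 = 1376945/1422689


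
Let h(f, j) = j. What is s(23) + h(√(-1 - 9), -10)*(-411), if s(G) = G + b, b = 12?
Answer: 4145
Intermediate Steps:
s(G) = 12 + G (s(G) = G + 12 = 12 + G)
s(23) + h(√(-1 - 9), -10)*(-411) = (12 + 23) - 10*(-411) = 35 + 4110 = 4145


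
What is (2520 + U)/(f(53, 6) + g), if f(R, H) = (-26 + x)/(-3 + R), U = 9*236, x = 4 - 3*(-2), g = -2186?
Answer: -58050/27329 ≈ -2.1241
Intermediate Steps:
x = 10 (x = 4 + 6 = 10)
U = 2124
f(R, H) = -16/(-3 + R) (f(R, H) = (-26 + 10)/(-3 + R) = -16/(-3 + R))
(2520 + U)/(f(53, 6) + g) = (2520 + 2124)/(-16/(-3 + 53) - 2186) = 4644/(-16/50 - 2186) = 4644/(-16*1/50 - 2186) = 4644/(-8/25 - 2186) = 4644/(-54658/25) = 4644*(-25/54658) = -58050/27329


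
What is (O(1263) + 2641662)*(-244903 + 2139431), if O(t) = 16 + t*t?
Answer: 8026825273216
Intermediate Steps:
O(t) = 16 + t**2
(O(1263) + 2641662)*(-244903 + 2139431) = ((16 + 1263**2) + 2641662)*(-244903 + 2139431) = ((16 + 1595169) + 2641662)*1894528 = (1595185 + 2641662)*1894528 = 4236847*1894528 = 8026825273216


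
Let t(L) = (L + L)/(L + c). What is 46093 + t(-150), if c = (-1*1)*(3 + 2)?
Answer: 1428943/31 ≈ 46095.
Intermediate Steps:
c = -5 (c = -1*5 = -5)
t(L) = 2*L/(-5 + L) (t(L) = (L + L)/(L - 5) = (2*L)/(-5 + L) = 2*L/(-5 + L))
46093 + t(-150) = 46093 + 2*(-150)/(-5 - 150) = 46093 + 2*(-150)/(-155) = 46093 + 2*(-150)*(-1/155) = 46093 + 60/31 = 1428943/31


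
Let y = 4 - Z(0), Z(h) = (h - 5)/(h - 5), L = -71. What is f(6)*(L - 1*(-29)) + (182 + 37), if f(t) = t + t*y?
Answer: -789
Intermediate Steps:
Z(h) = 1 (Z(h) = (-5 + h)/(-5 + h) = 1)
y = 3 (y = 4 - 1*1 = 4 - 1 = 3)
f(t) = 4*t (f(t) = t + t*3 = t + 3*t = 4*t)
f(6)*(L - 1*(-29)) + (182 + 37) = (4*6)*(-71 - 1*(-29)) + (182 + 37) = 24*(-71 + 29) + 219 = 24*(-42) + 219 = -1008 + 219 = -789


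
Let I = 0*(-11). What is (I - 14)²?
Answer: 196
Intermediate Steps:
I = 0
(I - 14)² = (0 - 14)² = (-14)² = 196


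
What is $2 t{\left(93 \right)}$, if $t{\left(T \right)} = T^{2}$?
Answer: $17298$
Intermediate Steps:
$2 t{\left(93 \right)} = 2 \cdot 93^{2} = 2 \cdot 8649 = 17298$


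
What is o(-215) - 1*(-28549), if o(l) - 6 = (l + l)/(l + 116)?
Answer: 2827375/99 ≈ 28559.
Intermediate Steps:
o(l) = 6 + 2*l/(116 + l) (o(l) = 6 + (l + l)/(l + 116) = 6 + (2*l)/(116 + l) = 6 + 2*l/(116 + l))
o(-215) - 1*(-28549) = 8*(87 - 215)/(116 - 215) - 1*(-28549) = 8*(-128)/(-99) + 28549 = 8*(-1/99)*(-128) + 28549 = 1024/99 + 28549 = 2827375/99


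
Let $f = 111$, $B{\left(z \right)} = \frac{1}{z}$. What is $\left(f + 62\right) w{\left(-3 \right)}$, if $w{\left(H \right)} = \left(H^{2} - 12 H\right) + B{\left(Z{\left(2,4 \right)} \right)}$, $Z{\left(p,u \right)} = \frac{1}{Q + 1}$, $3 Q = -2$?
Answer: $\frac{23528}{3} \approx 7842.7$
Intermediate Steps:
$Q = - \frac{2}{3}$ ($Q = \frac{1}{3} \left(-2\right) = - \frac{2}{3} \approx -0.66667$)
$Z{\left(p,u \right)} = 3$ ($Z{\left(p,u \right)} = \frac{1}{- \frac{2}{3} + 1} = \frac{1}{\frac{1}{3}} = 3$)
$w{\left(H \right)} = \frac{1}{3} + H^{2} - 12 H$ ($w{\left(H \right)} = \left(H^{2} - 12 H\right) + \frac{1}{3} = \frac{1}{3} + H^{2} - 12 H$)
$\left(f + 62\right) w{\left(-3 \right)} = \left(111 + 62\right) \left(\frac{1}{3} + \left(-3\right)^{2} - -36\right) = 173 \left(\frac{1}{3} + 9 + 36\right) = 173 \cdot \frac{136}{3} = \frac{23528}{3}$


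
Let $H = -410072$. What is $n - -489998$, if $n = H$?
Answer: $79926$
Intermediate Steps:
$n = -410072$
$n - -489998 = -410072 - -489998 = -410072 + 489998 = 79926$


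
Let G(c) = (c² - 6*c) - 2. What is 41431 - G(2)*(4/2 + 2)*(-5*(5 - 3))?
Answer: 41031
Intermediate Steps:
G(c) = -2 + c² - 6*c
41431 - G(2)*(4/2 + 2)*(-5*(5 - 3)) = 41431 - (-2 + 2² - 6*2)*(4/2 + 2)*(-5*(5 - 3)) = 41431 - (-2 + 4 - 12)*(4*(½) + 2)*(-5*2) = 41431 - (-10*(2 + 2))*(-10) = 41431 - (-10*4)*(-10) = 41431 - (-40)*(-10) = 41431 - 1*400 = 41431 - 400 = 41031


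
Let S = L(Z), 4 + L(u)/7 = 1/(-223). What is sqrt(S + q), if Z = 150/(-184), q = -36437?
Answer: I*sqrt(1813369546)/223 ≈ 190.96*I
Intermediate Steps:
Z = -75/92 (Z = 150*(-1/184) = -75/92 ≈ -0.81522)
L(u) = -6251/223 (L(u) = -28 + 7/(-223) = -28 + 7*(-1/223) = -28 - 7/223 = -6251/223)
S = -6251/223 ≈ -28.031
sqrt(S + q) = sqrt(-6251/223 - 36437) = sqrt(-8131702/223) = I*sqrt(1813369546)/223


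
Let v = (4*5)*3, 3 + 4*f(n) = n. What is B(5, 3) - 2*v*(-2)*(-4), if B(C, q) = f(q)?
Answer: -960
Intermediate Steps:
f(n) = -3/4 + n/4
B(C, q) = -3/4 + q/4
v = 60 (v = 20*3 = 60)
B(5, 3) - 2*v*(-2)*(-4) = (-3/4 + (1/4)*3) - 2*60*(-2)*(-4) = (-3/4 + 3/4) - (-240)*(-4) = 0 - 2*480 = 0 - 960 = -960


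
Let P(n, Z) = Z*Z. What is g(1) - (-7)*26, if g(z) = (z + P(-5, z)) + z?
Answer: 185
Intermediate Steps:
P(n, Z) = Z**2
g(z) = z**2 + 2*z (g(z) = (z + z**2) + z = z**2 + 2*z)
g(1) - (-7)*26 = 1*(2 + 1) - (-7)*26 = 1*3 - 1*(-182) = 3 + 182 = 185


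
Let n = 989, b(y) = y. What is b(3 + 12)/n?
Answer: 15/989 ≈ 0.015167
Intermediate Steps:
b(3 + 12)/n = (3 + 12)/989 = 15*(1/989) = 15/989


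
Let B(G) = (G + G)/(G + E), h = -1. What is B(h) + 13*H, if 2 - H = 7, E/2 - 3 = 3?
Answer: -717/11 ≈ -65.182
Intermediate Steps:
E = 12 (E = 6 + 2*3 = 6 + 6 = 12)
H = -5 (H = 2 - 1*7 = 2 - 7 = -5)
B(G) = 2*G/(12 + G) (B(G) = (G + G)/(G + 12) = (2*G)/(12 + G) = 2*G/(12 + G))
B(h) + 13*H = 2*(-1)/(12 - 1) + 13*(-5) = 2*(-1)/11 - 65 = 2*(-1)*(1/11) - 65 = -2/11 - 65 = -717/11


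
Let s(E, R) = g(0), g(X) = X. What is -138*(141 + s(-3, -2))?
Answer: -19458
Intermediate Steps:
s(E, R) = 0
-138*(141 + s(-3, -2)) = -138*(141 + 0) = -138*141 = -19458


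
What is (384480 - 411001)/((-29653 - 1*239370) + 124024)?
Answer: 26521/144999 ≈ 0.18290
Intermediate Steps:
(384480 - 411001)/((-29653 - 1*239370) + 124024) = -26521/((-29653 - 239370) + 124024) = -26521/(-269023 + 124024) = -26521/(-144999) = -26521*(-1/144999) = 26521/144999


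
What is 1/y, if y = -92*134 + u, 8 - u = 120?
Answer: -1/12440 ≈ -8.0386e-5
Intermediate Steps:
u = -112 (u = 8 - 1*120 = 8 - 120 = -112)
y = -12440 (y = -92*134 - 112 = -12328 - 112 = -12440)
1/y = 1/(-12440) = -1/12440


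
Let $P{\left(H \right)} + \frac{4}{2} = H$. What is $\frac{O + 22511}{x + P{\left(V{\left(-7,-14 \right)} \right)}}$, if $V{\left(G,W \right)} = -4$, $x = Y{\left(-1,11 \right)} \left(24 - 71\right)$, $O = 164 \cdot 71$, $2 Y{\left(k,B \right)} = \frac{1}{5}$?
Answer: $- \frac{341550}{107} \approx -3192.1$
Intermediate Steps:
$Y{\left(k,B \right)} = \frac{1}{10}$ ($Y{\left(k,B \right)} = \frac{1}{2 \cdot 5} = \frac{1}{2} \cdot \frac{1}{5} = \frac{1}{10}$)
$O = 11644$
$x = - \frac{47}{10}$ ($x = \frac{24 - 71}{10} = \frac{1}{10} \left(-47\right) = - \frac{47}{10} \approx -4.7$)
$P{\left(H \right)} = -2 + H$
$\frac{O + 22511}{x + P{\left(V{\left(-7,-14 \right)} \right)}} = \frac{11644 + 22511}{- \frac{47}{10} - 6} = \frac{34155}{- \frac{47}{10} - 6} = \frac{34155}{- \frac{107}{10}} = 34155 \left(- \frac{10}{107}\right) = - \frac{341550}{107}$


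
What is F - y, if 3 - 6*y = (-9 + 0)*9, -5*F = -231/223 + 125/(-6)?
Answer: -64399/6690 ≈ -9.6262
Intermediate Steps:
F = 29261/6690 (F = -(-231/223 + 125/(-6))/5 = -(-231*1/223 + 125*(-⅙))/5 = -(-231/223 - 125/6)/5 = -⅕*(-29261/1338) = 29261/6690 ≈ 4.3738)
y = 14 (y = ½ - (-9 + 0)*9/6 = ½ - (-3)*9/2 = ½ - ⅙*(-81) = ½ + 27/2 = 14)
F - y = 29261/6690 - 1*14 = 29261/6690 - 14 = -64399/6690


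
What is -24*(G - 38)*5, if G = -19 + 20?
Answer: 4440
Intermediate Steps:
G = 1
-24*(G - 38)*5 = -24*(1 - 38)*5 = -24*(-37)*5 = 888*5 = 4440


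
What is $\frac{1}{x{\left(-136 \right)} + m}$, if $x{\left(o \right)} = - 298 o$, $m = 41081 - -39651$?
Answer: $\frac{1}{121260} \approx 8.2467 \cdot 10^{-6}$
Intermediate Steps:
$m = 80732$ ($m = 41081 + 39651 = 80732$)
$\frac{1}{x{\left(-136 \right)} + m} = \frac{1}{\left(-298\right) \left(-136\right) + 80732} = \frac{1}{40528 + 80732} = \frac{1}{121260}$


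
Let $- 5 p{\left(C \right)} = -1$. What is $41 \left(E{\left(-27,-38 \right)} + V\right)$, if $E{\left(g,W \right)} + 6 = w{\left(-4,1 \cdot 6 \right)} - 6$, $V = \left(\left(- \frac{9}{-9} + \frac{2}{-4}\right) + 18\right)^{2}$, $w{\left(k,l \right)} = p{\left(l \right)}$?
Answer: $\frac{270969}{20} \approx 13548.0$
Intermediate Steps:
$p{\left(C \right)} = \frac{1}{5}$ ($p{\left(C \right)} = \left(- \frac{1}{5}\right) \left(-1\right) = \frac{1}{5}$)
$w{\left(k,l \right)} = \frac{1}{5}$
$V = \frac{1369}{4}$ ($V = \left(\left(\left(-9\right) \left(- \frac{1}{9}\right) + 2 \left(- \frac{1}{4}\right)\right) + 18\right)^{2} = \left(\left(1 - \frac{1}{2}\right) + 18\right)^{2} = \left(\frac{1}{2} + 18\right)^{2} = \left(\frac{37}{2}\right)^{2} = \frac{1369}{4} \approx 342.25$)
$E{\left(g,W \right)} = - \frac{59}{5}$ ($E{\left(g,W \right)} = -6 + \left(\frac{1}{5} - 6\right) = -6 - \frac{29}{5} = - \frac{59}{5}$)
$41 \left(E{\left(-27,-38 \right)} + V\right) = 41 \left(- \frac{59}{5} + \frac{1369}{4}\right) = 41 \cdot \frac{6609}{20} = \frac{270969}{20}$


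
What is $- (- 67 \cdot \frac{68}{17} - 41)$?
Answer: $309$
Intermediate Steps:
$- (- 67 \cdot \frac{68}{17} - 41) = - (- 67 \cdot 68 \cdot \frac{1}{17} - 41) = - (\left(-67\right) 4 - 41) = - (-268 - 41) = \left(-1\right) \left(-309\right) = 309$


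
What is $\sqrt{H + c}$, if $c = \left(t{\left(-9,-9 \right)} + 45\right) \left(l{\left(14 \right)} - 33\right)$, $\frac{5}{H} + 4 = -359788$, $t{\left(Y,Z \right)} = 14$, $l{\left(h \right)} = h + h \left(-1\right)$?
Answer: $\frac{i \sqrt{15752481457123}}{89948} \approx 44.125 i$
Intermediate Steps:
$l{\left(h \right)} = 0$ ($l{\left(h \right)} = h - h = 0$)
$H = - \frac{5}{359792}$ ($H = \frac{5}{-4 - 359788} = \frac{5}{-359792} = 5 \left(- \frac{1}{359792}\right) = - \frac{5}{359792} \approx -1.3897 \cdot 10^{-5}$)
$c = -1947$ ($c = \left(14 + 45\right) \left(0 - 33\right) = 59 \left(0 - 33\right) = 59 \left(-33\right) = -1947$)
$\sqrt{H + c} = \sqrt{- \frac{5}{359792} - 1947} = \sqrt{- \frac{700515029}{359792}} = \frac{i \sqrt{15752481457123}}{89948}$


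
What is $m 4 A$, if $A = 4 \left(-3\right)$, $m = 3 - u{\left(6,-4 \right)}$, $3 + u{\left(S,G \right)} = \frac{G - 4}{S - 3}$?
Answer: $-416$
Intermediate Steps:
$u{\left(S,G \right)} = -3 + \frac{-4 + G}{-3 + S}$ ($u{\left(S,G \right)} = -3 + \frac{G - 4}{S - 3} = -3 + \frac{-4 + G}{-3 + S}$)
$m = \frac{26}{3}$ ($m = 3 - \frac{5 - 4 - 18}{-3 + 6} = 3 - \frac{5 - 4 - 18}{3} = 3 - \frac{1}{3} \left(-17\right) = 3 - - \frac{17}{3} = 3 + \frac{17}{3} = \frac{26}{3} \approx 8.6667$)
$A = -12$
$m 4 A = \frac{26}{3} \cdot 4 \left(-12\right) = \frac{104}{3} \left(-12\right) = -416$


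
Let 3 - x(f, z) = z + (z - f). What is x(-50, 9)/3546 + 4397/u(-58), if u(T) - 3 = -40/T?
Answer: 452154143/379422 ≈ 1191.7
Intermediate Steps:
x(f, z) = 3 + f - 2*z (x(f, z) = 3 - (z + (z - f)) = 3 - (-f + 2*z) = 3 + (f - 2*z) = 3 + f - 2*z)
u(T) = 3 - 40/T
x(-50, 9)/3546 + 4397/u(-58) = (3 - 50 - 2*9)/3546 + 4397/(3 - 40/(-58)) = (3 - 50 - 18)*(1/3546) + 4397/(3 - 40*(-1/58)) = -65*1/3546 + 4397/(3 + 20/29) = -65/3546 + 4397/(107/29) = -65/3546 + 4397*(29/107) = -65/3546 + 127513/107 = 452154143/379422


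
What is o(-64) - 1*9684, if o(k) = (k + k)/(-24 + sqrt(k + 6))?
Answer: -3068292/317 + 64*I*sqrt(58)/317 ≈ -9679.2 + 1.5376*I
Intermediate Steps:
o(k) = 2*k/(-24 + sqrt(6 + k)) (o(k) = (2*k)/(-24 + sqrt(6 + k)) = 2*k/(-24 + sqrt(6 + k)))
o(-64) - 1*9684 = 2*(-64)/(-24 + sqrt(6 - 64)) - 1*9684 = 2*(-64)/(-24 + sqrt(-58)) - 9684 = 2*(-64)/(-24 + I*sqrt(58)) - 9684 = -128/(-24 + I*sqrt(58)) - 9684 = -9684 - 128/(-24 + I*sqrt(58))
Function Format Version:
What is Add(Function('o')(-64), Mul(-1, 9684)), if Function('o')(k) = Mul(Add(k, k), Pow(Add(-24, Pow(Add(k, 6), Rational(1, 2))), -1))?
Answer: Add(Rational(-3068292, 317), Mul(Rational(64, 317), I, Pow(58, Rational(1, 2)))) ≈ Add(-9679.2, Mul(1.5376, I))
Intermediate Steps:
Function('o')(k) = Mul(2, k, Pow(Add(-24, Pow(Add(6, k), Rational(1, 2))), -1)) (Function('o')(k) = Mul(Mul(2, k), Pow(Add(-24, Pow(Add(6, k), Rational(1, 2))), -1)) = Mul(2, k, Pow(Add(-24, Pow(Add(6, k), Rational(1, 2))), -1)))
Add(Function('o')(-64), Mul(-1, 9684)) = Add(Mul(2, -64, Pow(Add(-24, Pow(Add(6, -64), Rational(1, 2))), -1)), Mul(-1, 9684)) = Add(Mul(2, -64, Pow(Add(-24, Pow(-58, Rational(1, 2))), -1)), -9684) = Add(Mul(2, -64, Pow(Add(-24, Mul(I, Pow(58, Rational(1, 2)))), -1)), -9684) = Add(Mul(-128, Pow(Add(-24, Mul(I, Pow(58, Rational(1, 2)))), -1)), -9684) = Add(-9684, Mul(-128, Pow(Add(-24, Mul(I, Pow(58, Rational(1, 2)))), -1)))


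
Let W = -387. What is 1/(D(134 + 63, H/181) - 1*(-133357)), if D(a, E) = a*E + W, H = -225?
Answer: 181/24023245 ≈ 7.5344e-6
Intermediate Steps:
D(a, E) = -387 + E*a (D(a, E) = a*E - 387 = E*a - 387 = -387 + E*a)
1/(D(134 + 63, H/181) - 1*(-133357)) = 1/((-387 + (-225/181)*(134 + 63)) - 1*(-133357)) = 1/((-387 - 225*1/181*197) + 133357) = 1/((-387 - 225/181*197) + 133357) = 1/((-387 - 44325/181) + 133357) = 1/(-114372/181 + 133357) = 1/(24023245/181) = 181/24023245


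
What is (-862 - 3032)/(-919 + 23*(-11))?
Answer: 1947/586 ≈ 3.3225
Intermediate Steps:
(-862 - 3032)/(-919 + 23*(-11)) = -3894/(-919 - 253) = -3894/(-1172) = -3894*(-1/1172) = 1947/586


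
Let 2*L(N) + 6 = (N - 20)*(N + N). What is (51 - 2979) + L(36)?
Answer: -2355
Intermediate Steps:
L(N) = -3 + N*(-20 + N) (L(N) = -3 + ((N - 20)*(N + N))/2 = -3 + ((-20 + N)*(2*N))/2 = -3 + (2*N*(-20 + N))/2 = -3 + N*(-20 + N))
(51 - 2979) + L(36) = (51 - 2979) + (-3 + 36² - 20*36) = -2928 + (-3 + 1296 - 720) = -2928 + 573 = -2355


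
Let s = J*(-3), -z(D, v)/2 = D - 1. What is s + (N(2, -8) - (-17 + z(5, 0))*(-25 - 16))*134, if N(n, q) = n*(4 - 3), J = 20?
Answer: -137142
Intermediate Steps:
z(D, v) = 2 - 2*D (z(D, v) = -2*(D - 1) = -2*(-1 + D) = 2 - 2*D)
s = -60 (s = 20*(-3) = -60)
N(n, q) = n (N(n, q) = n*1 = n)
s + (N(2, -8) - (-17 + z(5, 0))*(-25 - 16))*134 = -60 + (2 - (-17 + (2 - 2*5))*(-25 - 16))*134 = -60 + (2 - (-17 + (2 - 10))*(-41))*134 = -60 + (2 - (-17 - 8)*(-41))*134 = -60 + (2 - (-25)*(-41))*134 = -60 + (2 - 1*1025)*134 = -60 + (2 - 1025)*134 = -60 - 1023*134 = -60 - 137082 = -137142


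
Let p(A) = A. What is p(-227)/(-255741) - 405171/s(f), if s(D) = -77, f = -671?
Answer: 103618854190/19692057 ≈ 5262.0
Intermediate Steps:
p(-227)/(-255741) - 405171/s(f) = -227/(-255741) - 405171/(-77) = -227*(-1/255741) - 405171*(-1/77) = 227/255741 + 405171/77 = 103618854190/19692057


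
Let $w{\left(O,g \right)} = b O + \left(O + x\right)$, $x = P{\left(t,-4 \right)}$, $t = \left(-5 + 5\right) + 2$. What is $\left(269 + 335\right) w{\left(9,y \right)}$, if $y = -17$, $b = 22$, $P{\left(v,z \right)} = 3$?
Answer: $126840$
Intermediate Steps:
$t = 2$ ($t = 0 + 2 = 2$)
$x = 3$
$w{\left(O,g \right)} = 3 + 23 O$ ($w{\left(O,g \right)} = 22 O + \left(O + 3\right) = 22 O + \left(3 + O\right) = 3 + 23 O$)
$\left(269 + 335\right) w{\left(9,y \right)} = \left(269 + 335\right) \left(3 + 23 \cdot 9\right) = 604 \left(3 + 207\right) = 604 \cdot 210 = 126840$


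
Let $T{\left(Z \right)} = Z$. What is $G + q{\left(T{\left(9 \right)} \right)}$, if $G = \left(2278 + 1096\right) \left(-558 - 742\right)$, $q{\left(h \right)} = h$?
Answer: $-4386191$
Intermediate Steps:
$G = -4386200$ ($G = 3374 \left(-1300\right) = -4386200$)
$G + q{\left(T{\left(9 \right)} \right)} = -4386200 + 9 = -4386191$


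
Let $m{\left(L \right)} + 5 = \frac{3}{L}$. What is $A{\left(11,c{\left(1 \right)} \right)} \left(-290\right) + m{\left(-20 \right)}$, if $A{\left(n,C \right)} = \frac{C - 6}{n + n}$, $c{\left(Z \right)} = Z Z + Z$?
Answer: $\frac{10467}{220} \approx 47.577$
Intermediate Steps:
$c{\left(Z \right)} = Z + Z^{2}$ ($c{\left(Z \right)} = Z^{2} + Z = Z + Z^{2}$)
$m{\left(L \right)} = -5 + \frac{3}{L}$
$A{\left(n,C \right)} = \frac{-6 + C}{2 n}$
$A{\left(11,c{\left(1 \right)} \right)} \left(-290\right) + m{\left(-20 \right)} = \frac{-6 + 1 \left(1 + 1\right)}{2 \cdot 11} \left(-290\right) - \left(5 - \frac{3}{-20}\right) = \frac{1}{2} \cdot \frac{1}{11} \left(-6 + 1 \cdot 2\right) \left(-290\right) + \left(-5 + 3 \left(- \frac{1}{20}\right)\right) = \frac{1}{2} \cdot \frac{1}{11} \left(-6 + 2\right) \left(-290\right) - \frac{103}{20} = \frac{1}{2} \cdot \frac{1}{11} \left(-4\right) \left(-290\right) - \frac{103}{20} = \left(- \frac{2}{11}\right) \left(-290\right) - \frac{103}{20} = \frac{580}{11} - \frac{103}{20} = \frac{10467}{220}$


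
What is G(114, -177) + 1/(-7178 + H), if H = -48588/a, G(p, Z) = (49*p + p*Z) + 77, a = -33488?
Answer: -872091239907/60082069 ≈ -14515.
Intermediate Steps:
G(p, Z) = 77 + 49*p + Z*p (G(p, Z) = (49*p + Z*p) + 77 = 77 + 49*p + Z*p)
H = 12147/8372 (H = -48588/(-33488) = -48588*(-1/33488) = 12147/8372 ≈ 1.4509)
G(114, -177) + 1/(-7178 + H) = (77 + 49*114 - 177*114) + 1/(-7178 + 12147/8372) = (77 + 5586 - 20178) + 1/(-60082069/8372) = -14515 - 8372/60082069 = -872091239907/60082069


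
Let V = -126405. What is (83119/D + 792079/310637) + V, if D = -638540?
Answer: -25072476373934043/198354149980 ≈ -1.2640e+5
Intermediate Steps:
(83119/D + 792079/310637) + V = (83119/(-638540) + 792079/310637) - 126405 = (83119*(-1/638540) + 792079*(1/310637)) - 126405 = (-83119/638540 + 792079/310637) - 126405 = 479954287857/198354149980 - 126405 = -25072476373934043/198354149980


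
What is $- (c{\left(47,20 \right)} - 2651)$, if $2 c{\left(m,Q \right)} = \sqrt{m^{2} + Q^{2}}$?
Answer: $2651 - \frac{\sqrt{2609}}{2} \approx 2625.5$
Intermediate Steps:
$c{\left(m,Q \right)} = \frac{\sqrt{Q^{2} + m^{2}}}{2}$ ($c{\left(m,Q \right)} = \frac{\sqrt{m^{2} + Q^{2}}}{2} = \frac{\sqrt{Q^{2} + m^{2}}}{2}$)
$- (c{\left(47,20 \right)} - 2651) = - (\frac{\sqrt{20^{2} + 47^{2}}}{2} - 2651) = - (\frac{\sqrt{400 + 2209}}{2} - 2651) = - (\frac{\sqrt{2609}}{2} - 2651) = - (-2651 + \frac{\sqrt{2609}}{2}) = 2651 - \frac{\sqrt{2609}}{2}$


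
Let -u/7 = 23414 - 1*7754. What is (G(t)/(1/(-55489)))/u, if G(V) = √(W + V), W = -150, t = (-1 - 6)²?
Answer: 7927*I*√101/15660 ≈ 5.0872*I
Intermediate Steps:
t = 49 (t = (-7)² = 49)
G(V) = √(-150 + V)
u = -109620 (u = -7*(23414 - 1*7754) = -7*(23414 - 7754) = -7*15660 = -109620)
(G(t)/(1/(-55489)))/u = (√(-150 + 49)/(1/(-55489)))/(-109620) = (√(-101)/(-1/55489))*(-1/109620) = ((I*√101)*(-55489))*(-1/109620) = -55489*I*√101*(-1/109620) = 7927*I*√101/15660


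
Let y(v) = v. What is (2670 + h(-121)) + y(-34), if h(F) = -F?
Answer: 2757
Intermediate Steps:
(2670 + h(-121)) + y(-34) = (2670 - 1*(-121)) - 34 = (2670 + 121) - 34 = 2791 - 34 = 2757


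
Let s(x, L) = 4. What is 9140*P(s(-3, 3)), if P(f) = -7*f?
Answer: -255920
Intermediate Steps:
9140*P(s(-3, 3)) = 9140*(-7*4) = 9140*(-28) = -255920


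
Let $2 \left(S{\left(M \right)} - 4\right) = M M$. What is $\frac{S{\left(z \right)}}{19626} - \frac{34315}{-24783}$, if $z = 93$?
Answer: $\frac{520492937}{324260772} \approx 1.6052$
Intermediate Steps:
$S{\left(M \right)} = 4 + \frac{M^{2}}{2}$ ($S{\left(M \right)} = 4 + \frac{M M}{2} = 4 + \frac{M^{2}}{2}$)
$\frac{S{\left(z \right)}}{19626} - \frac{34315}{-24783} = \frac{4 + \frac{93^{2}}{2}}{19626} - \frac{34315}{-24783} = \left(4 + \frac{1}{2} \cdot 8649\right) \frac{1}{19626} - - \frac{34315}{24783} = \left(4 + \frac{8649}{2}\right) \frac{1}{19626} + \frac{34315}{24783} = \frac{8657}{2} \cdot \frac{1}{19626} + \frac{34315}{24783} = \frac{8657}{39252} + \frac{34315}{24783} = \frac{520492937}{324260772}$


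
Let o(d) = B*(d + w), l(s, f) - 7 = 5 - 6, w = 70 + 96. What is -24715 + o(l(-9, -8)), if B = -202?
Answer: -59459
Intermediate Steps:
w = 166
l(s, f) = 6 (l(s, f) = 7 + (5 - 6) = 7 - 1 = 6)
o(d) = -33532 - 202*d (o(d) = -202*(d + 166) = -202*(166 + d) = -33532 - 202*d)
-24715 + o(l(-9, -8)) = -24715 + (-33532 - 202*6) = -24715 + (-33532 - 1212) = -24715 - 34744 = -59459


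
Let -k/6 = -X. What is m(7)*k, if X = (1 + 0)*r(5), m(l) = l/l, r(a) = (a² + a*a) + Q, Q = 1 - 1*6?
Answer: 270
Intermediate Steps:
Q = -5 (Q = 1 - 6 = -5)
r(a) = -5 + 2*a² (r(a) = (a² + a*a) - 5 = (a² + a²) - 5 = 2*a² - 5 = -5 + 2*a²)
m(l) = 1
X = 45 (X = (1 + 0)*(-5 + 2*5²) = 1*(-5 + 2*25) = 1*(-5 + 50) = 1*45 = 45)
k = 270 (k = -(-6)*45 = -6*(-45) = 270)
m(7)*k = 1*270 = 270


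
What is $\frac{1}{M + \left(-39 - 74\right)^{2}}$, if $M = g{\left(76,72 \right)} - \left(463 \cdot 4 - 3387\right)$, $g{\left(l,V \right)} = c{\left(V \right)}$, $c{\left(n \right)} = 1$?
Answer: $\frac{1}{14305} \approx 6.9906 \cdot 10^{-5}$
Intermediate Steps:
$g{\left(l,V \right)} = 1$
$M = 1536$ ($M = 1 - \left(463 \cdot 4 - 3387\right) = 1 - \left(1852 - 3387\right) = 1 - -1535 = 1 + 1535 = 1536$)
$\frac{1}{M + \left(-39 - 74\right)^{2}} = \frac{1}{1536 + \left(-39 - 74\right)^{2}} = \frac{1}{1536 + \left(-113\right)^{2}} = \frac{1}{1536 + 12769} = \frac{1}{14305}$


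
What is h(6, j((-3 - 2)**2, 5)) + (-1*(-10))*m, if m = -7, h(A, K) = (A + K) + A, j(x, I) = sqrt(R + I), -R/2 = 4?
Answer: -58 + I*sqrt(3) ≈ -58.0 + 1.732*I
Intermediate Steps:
R = -8 (R = -2*4 = -8)
j(x, I) = sqrt(-8 + I)
h(A, K) = K + 2*A
h(6, j((-3 - 2)**2, 5)) + (-1*(-10))*m = (sqrt(-8 + 5) + 2*6) - 1*(-10)*(-7) = (sqrt(-3) + 12) + 10*(-7) = (I*sqrt(3) + 12) - 70 = (12 + I*sqrt(3)) - 70 = -58 + I*sqrt(3)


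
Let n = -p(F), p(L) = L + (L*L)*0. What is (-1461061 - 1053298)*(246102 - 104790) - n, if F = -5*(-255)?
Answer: -355309097733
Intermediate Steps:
F = 1275
p(L) = L (p(L) = L + L²*0 = L + 0 = L)
n = -1275 (n = -1*1275 = -1275)
(-1461061 - 1053298)*(246102 - 104790) - n = (-1461061 - 1053298)*(246102 - 104790) - 1*(-1275) = -2514359*141312 + 1275 = -355309099008 + 1275 = -355309097733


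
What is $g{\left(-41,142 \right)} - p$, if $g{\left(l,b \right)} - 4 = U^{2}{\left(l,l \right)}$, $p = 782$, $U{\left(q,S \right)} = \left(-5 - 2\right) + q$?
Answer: $1526$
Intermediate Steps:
$U{\left(q,S \right)} = -7 + q$
$g{\left(l,b \right)} = 4 + \left(-7 + l\right)^{2}$
$g{\left(-41,142 \right)} - p = \left(4 + \left(-7 - 41\right)^{2}\right) - 782 = \left(4 + \left(-48\right)^{2}\right) - 782 = \left(4 + 2304\right) - 782 = 2308 - 782 = 1526$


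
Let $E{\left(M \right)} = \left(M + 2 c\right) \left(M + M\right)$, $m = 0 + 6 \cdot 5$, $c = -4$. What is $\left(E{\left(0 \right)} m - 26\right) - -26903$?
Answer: $26877$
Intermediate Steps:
$m = 30$ ($m = 0 + 30 = 30$)
$E{\left(M \right)} = 2 M \left(-8 + M\right)$ ($E{\left(M \right)} = \left(M + 2 \left(-4\right)\right) \left(M + M\right) = \left(M - 8\right) 2 M = \left(-8 + M\right) 2 M = 2 M \left(-8 + M\right)$)
$\left(E{\left(0 \right)} m - 26\right) - -26903 = \left(2 \cdot 0 \left(-8 + 0\right) 30 - 26\right) - -26903 = \left(2 \cdot 0 \left(-8\right) 30 - 26\right) + 26903 = \left(0 \cdot 30 - 26\right) + 26903 = \left(0 - 26\right) + 26903 = -26 + 26903 = 26877$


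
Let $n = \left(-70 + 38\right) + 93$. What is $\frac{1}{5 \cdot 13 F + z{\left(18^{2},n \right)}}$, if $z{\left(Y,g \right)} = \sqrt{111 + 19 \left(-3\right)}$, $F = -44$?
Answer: $- \frac{1430}{4089773} - \frac{3 \sqrt{6}}{8179546} \approx -0.00035055$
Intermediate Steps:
$n = 61$ ($n = -32 + 93 = 61$)
$z{\left(Y,g \right)} = 3 \sqrt{6}$ ($z{\left(Y,g \right)} = \sqrt{111 - 57} = \sqrt{54} = 3 \sqrt{6}$)
$\frac{1}{5 \cdot 13 F + z{\left(18^{2},n \right)}} = \frac{1}{5 \cdot 13 \left(-44\right) + 3 \sqrt{6}} = \frac{1}{65 \left(-44\right) + 3 \sqrt{6}} = \frac{1}{-2860 + 3 \sqrt{6}}$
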